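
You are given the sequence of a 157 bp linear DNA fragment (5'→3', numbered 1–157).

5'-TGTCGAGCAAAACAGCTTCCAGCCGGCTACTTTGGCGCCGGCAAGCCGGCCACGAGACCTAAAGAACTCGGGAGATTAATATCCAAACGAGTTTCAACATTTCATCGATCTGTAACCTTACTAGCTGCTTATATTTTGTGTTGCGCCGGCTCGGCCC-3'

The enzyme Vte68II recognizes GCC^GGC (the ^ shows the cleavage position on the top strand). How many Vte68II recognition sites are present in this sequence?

GCCGGC occurs starting at positions 22, 37, 45, 145.
Vte68II cuts at 4 sites.

4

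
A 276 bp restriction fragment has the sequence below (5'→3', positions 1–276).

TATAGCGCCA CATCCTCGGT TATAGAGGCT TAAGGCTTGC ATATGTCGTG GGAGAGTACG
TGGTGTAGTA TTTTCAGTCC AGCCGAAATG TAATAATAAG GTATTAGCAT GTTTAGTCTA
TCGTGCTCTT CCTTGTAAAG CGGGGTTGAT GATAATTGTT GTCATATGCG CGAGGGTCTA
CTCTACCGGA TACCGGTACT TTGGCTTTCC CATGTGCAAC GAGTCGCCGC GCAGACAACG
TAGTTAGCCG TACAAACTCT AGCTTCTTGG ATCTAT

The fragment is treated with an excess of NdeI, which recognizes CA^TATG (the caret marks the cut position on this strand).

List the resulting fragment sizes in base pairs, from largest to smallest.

123, 112, 41 bp

NdeI sites (CATATG) start at positions 40, 163.
NdeI cuts after base 2 of each site, so after positions 41, 164.
Linear molecule, 2 cuts → 3 fragments:
  1–41 → 41 bp
  42–164 → 123 bp
  165–276 → 112 bp
Sorted largest to smallest: 123, 112, 41 bp.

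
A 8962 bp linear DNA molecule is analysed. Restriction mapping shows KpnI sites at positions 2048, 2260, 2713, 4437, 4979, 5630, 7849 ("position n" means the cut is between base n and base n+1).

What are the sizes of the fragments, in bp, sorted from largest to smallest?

Linear molecule, 7 cuts → 8 fragments:
  2048 − 0 = 2048 bp
  2260 − 2048 = 212 bp
  2713 − 2260 = 453 bp
  4437 − 2713 = 1724 bp
  4979 − 4437 = 542 bp
  5630 − 4979 = 651 bp
  7849 − 5630 = 2219 bp
  8962 − 7849 = 1113 bp
Sorted largest to smallest: 2219, 2048, 1724, 1113, 651, 542, 453, 212 bp.

2219, 2048, 1724, 1113, 651, 542, 453, 212 bp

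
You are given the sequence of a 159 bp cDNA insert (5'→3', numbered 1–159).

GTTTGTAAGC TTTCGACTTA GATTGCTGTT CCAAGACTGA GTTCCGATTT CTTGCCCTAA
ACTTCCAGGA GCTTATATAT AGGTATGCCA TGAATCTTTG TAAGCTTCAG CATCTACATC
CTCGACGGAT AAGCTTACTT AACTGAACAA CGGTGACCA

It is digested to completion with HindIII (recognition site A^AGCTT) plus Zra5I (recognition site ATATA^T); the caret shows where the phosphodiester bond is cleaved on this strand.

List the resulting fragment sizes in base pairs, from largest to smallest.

HindIII sites (AAGCTT) start at positions 7, 102, 131.
HindIII cuts after the first base of each site, so after positions 7, 102, 131.
The Zra5I site (ATATAT) starts at position 75.
Zra5I cuts after base 5 of each site (before the last base), so after position 79.
Combined cut positions: 7, 79, 102, 131.
Linear molecule, 4 cuts → 5 fragments:
  1–7 → 7 bp
  8–79 → 72 bp
  80–102 → 23 bp
  103–131 → 29 bp
  132–159 → 28 bp
Sorted largest to smallest: 72, 29, 28, 23, 7 bp.

72, 29, 28, 23, 7 bp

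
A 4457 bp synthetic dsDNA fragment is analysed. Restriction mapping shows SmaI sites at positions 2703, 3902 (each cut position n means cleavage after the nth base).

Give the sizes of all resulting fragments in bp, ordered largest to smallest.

Linear molecule, 2 cuts → 3 fragments:
  2703 − 0 = 2703 bp
  3902 − 2703 = 1199 bp
  4457 − 3902 = 555 bp
Sorted largest to smallest: 2703, 1199, 555 bp.

2703, 1199, 555 bp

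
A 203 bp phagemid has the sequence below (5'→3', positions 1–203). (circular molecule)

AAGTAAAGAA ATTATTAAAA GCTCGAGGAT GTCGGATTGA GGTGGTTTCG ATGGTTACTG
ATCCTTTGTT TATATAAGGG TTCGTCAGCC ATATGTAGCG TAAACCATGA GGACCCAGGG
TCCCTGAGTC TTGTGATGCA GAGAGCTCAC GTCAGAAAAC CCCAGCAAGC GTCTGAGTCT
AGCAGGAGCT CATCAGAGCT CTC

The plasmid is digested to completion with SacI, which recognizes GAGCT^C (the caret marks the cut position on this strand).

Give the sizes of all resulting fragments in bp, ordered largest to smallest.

150, 43, 10 bp

SacI sites (GAGCTC) start at positions 143, 186, 196.
SacI cuts after base 5 of each site (before the last base), so after positions 147, 190, 200.
Circular molecule, 3 cuts → 3 fragments:
  148–190 → 43 bp
  191–200 → 10 bp
  201–203 then 1–147 → 3 + 147 = 150 bp
Sorted largest to smallest: 150, 43, 10 bp.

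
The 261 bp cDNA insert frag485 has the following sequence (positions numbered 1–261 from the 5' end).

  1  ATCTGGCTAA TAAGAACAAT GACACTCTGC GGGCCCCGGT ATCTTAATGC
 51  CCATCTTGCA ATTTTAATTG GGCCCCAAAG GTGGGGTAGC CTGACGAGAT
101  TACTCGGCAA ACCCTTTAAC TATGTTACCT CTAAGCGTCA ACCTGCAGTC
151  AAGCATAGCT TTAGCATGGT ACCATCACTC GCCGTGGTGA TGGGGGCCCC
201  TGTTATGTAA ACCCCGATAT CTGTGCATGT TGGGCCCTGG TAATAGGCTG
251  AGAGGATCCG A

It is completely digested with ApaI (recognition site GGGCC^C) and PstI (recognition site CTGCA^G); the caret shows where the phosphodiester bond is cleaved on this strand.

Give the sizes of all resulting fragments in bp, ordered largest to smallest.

ApaI sites (GGGCCC) start at positions 31, 70, 194, 232.
ApaI cuts after base 5 of each site (before the last base), so after positions 35, 74, 198, 236.
The PstI site (CTGCAG) starts at position 143.
PstI cuts after base 5 of each site (before the last base), so after position 147.
Combined cut positions: 35, 74, 147, 198, 236.
Linear molecule, 5 cuts → 6 fragments:
  1–35 → 35 bp
  36–74 → 39 bp
  75–147 → 73 bp
  148–198 → 51 bp
  199–236 → 38 bp
  237–261 → 25 bp
Sorted largest to smallest: 73, 51, 39, 38, 35, 25 bp.

73, 51, 39, 38, 35, 25 bp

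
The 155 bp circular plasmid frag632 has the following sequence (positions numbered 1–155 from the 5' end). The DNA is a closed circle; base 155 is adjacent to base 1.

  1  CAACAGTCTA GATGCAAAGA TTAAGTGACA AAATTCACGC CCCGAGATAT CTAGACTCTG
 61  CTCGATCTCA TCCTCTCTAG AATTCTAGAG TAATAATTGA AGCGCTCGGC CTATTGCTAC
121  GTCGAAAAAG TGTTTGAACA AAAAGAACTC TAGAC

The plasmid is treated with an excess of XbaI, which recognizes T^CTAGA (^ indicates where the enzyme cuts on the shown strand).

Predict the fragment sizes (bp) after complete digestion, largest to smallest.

XbaI sites (TCTAGA) start at positions 7, 50, 76, 84, 149.
XbaI cuts after the first base of each site, so after positions 7, 50, 76, 84, 149.
Circular molecule, 5 cuts → 5 fragments:
  8–50 → 43 bp
  51–76 → 26 bp
  77–84 → 8 bp
  85–149 → 65 bp
  150–155 then 1–7 → 6 + 7 = 13 bp
Sorted largest to smallest: 65, 43, 26, 13, 8 bp.

65, 43, 26, 13, 8 bp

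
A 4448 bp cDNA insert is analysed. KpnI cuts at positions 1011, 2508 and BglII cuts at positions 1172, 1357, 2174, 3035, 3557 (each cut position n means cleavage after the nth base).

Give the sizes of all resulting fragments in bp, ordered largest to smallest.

1011, 891, 817, 527, 522, 334, 185, 161 bp

Combined cut positions (sorted): 1011, 1172, 1357, 2174, 2508, 3035, 3557.
Linear molecule, 7 cuts → 8 fragments:
  1011 − 0 = 1011 bp
  1172 − 1011 = 161 bp
  1357 − 1172 = 185 bp
  2174 − 1357 = 817 bp
  2508 − 2174 = 334 bp
  3035 − 2508 = 527 bp
  3557 − 3035 = 522 bp
  4448 − 3557 = 891 bp
Sorted largest to smallest: 1011, 891, 817, 527, 522, 334, 185, 161 bp.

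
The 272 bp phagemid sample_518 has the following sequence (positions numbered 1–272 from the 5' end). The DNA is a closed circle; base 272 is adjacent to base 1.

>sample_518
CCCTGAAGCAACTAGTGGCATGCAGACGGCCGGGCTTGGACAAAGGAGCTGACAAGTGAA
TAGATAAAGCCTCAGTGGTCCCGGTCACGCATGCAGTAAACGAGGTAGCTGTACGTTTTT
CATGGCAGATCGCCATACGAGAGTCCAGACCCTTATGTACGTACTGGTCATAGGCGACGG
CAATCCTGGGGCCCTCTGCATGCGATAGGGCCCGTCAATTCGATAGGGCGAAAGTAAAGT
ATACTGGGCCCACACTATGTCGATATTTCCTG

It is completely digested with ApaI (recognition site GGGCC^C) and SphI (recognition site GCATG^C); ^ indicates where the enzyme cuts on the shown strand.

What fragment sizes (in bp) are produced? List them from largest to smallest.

100, 71, 44, 38, 10, 9 bp

ApaI sites (GGGCCC) start at positions 189, 208, 246.
ApaI cuts after base 5 of each site (before the last base), so after positions 193, 212, 250.
SphI sites (GCATGC) start at positions 18, 89, 198.
SphI cuts after base 5 of each site (before the last base), so after positions 22, 93, 202.
Combined cut positions: 22, 93, 193, 202, 212, 250.
Circular molecule, 6 cuts → 6 fragments:
  23–93 → 71 bp
  94–193 → 100 bp
  194–202 → 9 bp
  203–212 → 10 bp
  213–250 → 38 bp
  251–272 then 1–22 → 22 + 22 = 44 bp
Sorted largest to smallest: 100, 71, 44, 38, 10, 9 bp.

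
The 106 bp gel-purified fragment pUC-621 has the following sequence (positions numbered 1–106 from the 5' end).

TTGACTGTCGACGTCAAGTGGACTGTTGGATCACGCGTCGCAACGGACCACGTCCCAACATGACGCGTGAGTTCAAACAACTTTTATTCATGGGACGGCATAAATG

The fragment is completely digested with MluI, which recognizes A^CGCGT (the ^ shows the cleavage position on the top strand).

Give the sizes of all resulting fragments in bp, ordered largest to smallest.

43, 33, 30 bp

MluI sites (ACGCGT) start at positions 33, 63.
MluI cuts after the first base of each site, so after positions 33, 63.
Linear molecule, 2 cuts → 3 fragments:
  1–33 → 33 bp
  34–63 → 30 bp
  64–106 → 43 bp
Sorted largest to smallest: 43, 33, 30 bp.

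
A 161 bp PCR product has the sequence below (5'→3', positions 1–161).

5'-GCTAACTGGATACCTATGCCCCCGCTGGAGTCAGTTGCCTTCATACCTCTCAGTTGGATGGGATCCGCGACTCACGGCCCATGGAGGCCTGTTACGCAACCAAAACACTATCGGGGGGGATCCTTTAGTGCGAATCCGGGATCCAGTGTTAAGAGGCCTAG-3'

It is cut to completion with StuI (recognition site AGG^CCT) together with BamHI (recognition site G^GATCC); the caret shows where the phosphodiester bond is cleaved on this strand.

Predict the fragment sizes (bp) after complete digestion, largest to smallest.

StuI sites (AGGCCT) start at positions 85, 154.
StuI cuts after base 3 of each site, so after positions 87, 156.
BamHI sites (GGATCC) start at positions 61, 118, 139.
BamHI cuts after the first base of each site, so after positions 61, 118, 139.
Combined cut positions: 61, 87, 118, 139, 156.
Linear molecule, 5 cuts → 6 fragments:
  1–61 → 61 bp
  62–87 → 26 bp
  88–118 → 31 bp
  119–139 → 21 bp
  140–156 → 17 bp
  157–161 → 5 bp
Sorted largest to smallest: 61, 31, 26, 21, 17, 5 bp.

61, 31, 26, 21, 17, 5 bp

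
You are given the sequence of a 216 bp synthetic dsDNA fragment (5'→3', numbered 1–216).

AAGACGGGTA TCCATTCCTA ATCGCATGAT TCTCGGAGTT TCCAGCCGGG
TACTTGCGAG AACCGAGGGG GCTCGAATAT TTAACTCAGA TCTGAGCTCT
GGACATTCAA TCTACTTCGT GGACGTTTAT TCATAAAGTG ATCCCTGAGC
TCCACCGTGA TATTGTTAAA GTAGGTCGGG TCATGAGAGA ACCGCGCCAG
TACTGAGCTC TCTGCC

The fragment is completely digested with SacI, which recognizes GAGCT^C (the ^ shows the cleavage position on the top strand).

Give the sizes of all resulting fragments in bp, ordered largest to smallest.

98, 58, 53, 7 bp

SacI sites (GAGCTC) start at positions 94, 147, 205.
SacI cuts after base 5 of each site (before the last base), so after positions 98, 151, 209.
Linear molecule, 3 cuts → 4 fragments:
  1–98 → 98 bp
  99–151 → 53 bp
  152–209 → 58 bp
  210–216 → 7 bp
Sorted largest to smallest: 98, 58, 53, 7 bp.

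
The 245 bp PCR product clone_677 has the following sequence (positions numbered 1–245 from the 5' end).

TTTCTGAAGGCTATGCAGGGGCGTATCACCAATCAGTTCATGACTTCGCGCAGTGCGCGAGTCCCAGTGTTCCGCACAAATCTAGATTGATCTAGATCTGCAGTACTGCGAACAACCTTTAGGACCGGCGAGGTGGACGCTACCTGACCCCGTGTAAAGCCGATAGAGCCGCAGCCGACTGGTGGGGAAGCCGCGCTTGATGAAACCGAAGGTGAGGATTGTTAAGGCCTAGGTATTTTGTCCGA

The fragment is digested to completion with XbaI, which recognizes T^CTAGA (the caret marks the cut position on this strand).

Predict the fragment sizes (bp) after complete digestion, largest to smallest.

154, 81, 10 bp

XbaI sites (TCTAGA) start at positions 81, 91.
XbaI cuts after the first base of each site, so after positions 81, 91.
Linear molecule, 2 cuts → 3 fragments:
  1–81 → 81 bp
  82–91 → 10 bp
  92–245 → 154 bp
Sorted largest to smallest: 154, 81, 10 bp.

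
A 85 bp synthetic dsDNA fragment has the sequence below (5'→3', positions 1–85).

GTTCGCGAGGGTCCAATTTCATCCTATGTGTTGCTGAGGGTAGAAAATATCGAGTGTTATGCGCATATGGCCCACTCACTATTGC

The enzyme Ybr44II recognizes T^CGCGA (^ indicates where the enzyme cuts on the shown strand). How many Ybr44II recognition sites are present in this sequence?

1

TCGCGA occurs starting at position 3.
Ybr44II cuts at 1 site.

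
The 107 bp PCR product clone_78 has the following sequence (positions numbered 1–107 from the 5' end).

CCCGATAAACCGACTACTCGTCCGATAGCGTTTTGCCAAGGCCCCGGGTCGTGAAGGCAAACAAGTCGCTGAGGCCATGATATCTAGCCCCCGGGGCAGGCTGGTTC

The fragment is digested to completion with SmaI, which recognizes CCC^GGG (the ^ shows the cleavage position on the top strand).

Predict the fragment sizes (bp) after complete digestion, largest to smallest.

SmaI sites (CCCGGG) start at positions 43, 90.
SmaI cuts after base 3 of each site, so after positions 45, 92.
Linear molecule, 2 cuts → 3 fragments:
  1–45 → 45 bp
  46–92 → 47 bp
  93–107 → 15 bp
Sorted largest to smallest: 47, 45, 15 bp.

47, 45, 15 bp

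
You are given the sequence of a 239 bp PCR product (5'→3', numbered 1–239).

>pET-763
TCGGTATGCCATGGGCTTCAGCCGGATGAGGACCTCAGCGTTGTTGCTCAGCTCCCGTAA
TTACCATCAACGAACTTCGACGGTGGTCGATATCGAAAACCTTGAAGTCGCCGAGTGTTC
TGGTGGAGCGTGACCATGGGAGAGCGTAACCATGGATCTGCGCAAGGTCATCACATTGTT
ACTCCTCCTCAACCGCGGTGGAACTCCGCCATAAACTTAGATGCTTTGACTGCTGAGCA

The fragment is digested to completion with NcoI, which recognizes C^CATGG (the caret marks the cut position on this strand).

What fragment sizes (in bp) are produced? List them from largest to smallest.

125, 89, 16, 9 bp

NcoI sites (CCATGG) start at positions 9, 134, 150.
NcoI cuts after the first base of each site, so after positions 9, 134, 150.
Linear molecule, 3 cuts → 4 fragments:
  1–9 → 9 bp
  10–134 → 125 bp
  135–150 → 16 bp
  151–239 → 89 bp
Sorted largest to smallest: 125, 89, 16, 9 bp.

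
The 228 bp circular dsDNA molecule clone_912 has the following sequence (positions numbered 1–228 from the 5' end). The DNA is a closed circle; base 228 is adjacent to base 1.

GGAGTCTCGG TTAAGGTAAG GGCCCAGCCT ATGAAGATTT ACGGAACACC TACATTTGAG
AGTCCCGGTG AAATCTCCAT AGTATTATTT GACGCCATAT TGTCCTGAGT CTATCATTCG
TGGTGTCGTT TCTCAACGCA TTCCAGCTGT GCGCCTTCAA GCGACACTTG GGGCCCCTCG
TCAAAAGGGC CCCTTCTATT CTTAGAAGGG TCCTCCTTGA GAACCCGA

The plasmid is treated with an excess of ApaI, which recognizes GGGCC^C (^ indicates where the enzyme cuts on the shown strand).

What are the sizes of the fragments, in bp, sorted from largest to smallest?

ApaI sites (GGGCCC) start at positions 20, 171, 187.
ApaI cuts after base 5 of each site (before the last base), so after positions 24, 175, 191.
Circular molecule, 3 cuts → 3 fragments:
  25–175 → 151 bp
  176–191 → 16 bp
  192–228 then 1–24 → 37 + 24 = 61 bp
Sorted largest to smallest: 151, 61, 16 bp.

151, 61, 16 bp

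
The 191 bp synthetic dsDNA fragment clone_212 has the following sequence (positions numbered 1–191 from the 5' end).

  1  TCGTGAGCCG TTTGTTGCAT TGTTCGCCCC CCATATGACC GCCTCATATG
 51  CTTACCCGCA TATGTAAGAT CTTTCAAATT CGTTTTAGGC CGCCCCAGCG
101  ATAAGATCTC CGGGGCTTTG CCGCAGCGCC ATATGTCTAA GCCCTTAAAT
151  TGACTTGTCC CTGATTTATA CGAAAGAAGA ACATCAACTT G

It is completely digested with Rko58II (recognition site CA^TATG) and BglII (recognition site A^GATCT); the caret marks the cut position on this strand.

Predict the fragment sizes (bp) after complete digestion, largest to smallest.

Rko58II sites (CATATG) start at positions 32, 45, 59, 130.
Rko58II cuts after base 2 of each site, so after positions 33, 46, 60, 131.
BglII sites (AGATCT) start at positions 67, 104.
BglII cuts after the first base of each site, so after positions 67, 104.
Combined cut positions: 33, 46, 60, 67, 104, 131.
Linear molecule, 6 cuts → 7 fragments:
  1–33 → 33 bp
  34–46 → 13 bp
  47–60 → 14 bp
  61–67 → 7 bp
  68–104 → 37 bp
  105–131 → 27 bp
  132–191 → 60 bp
Sorted largest to smallest: 60, 37, 33, 27, 14, 13, 7 bp.

60, 37, 33, 27, 14, 13, 7 bp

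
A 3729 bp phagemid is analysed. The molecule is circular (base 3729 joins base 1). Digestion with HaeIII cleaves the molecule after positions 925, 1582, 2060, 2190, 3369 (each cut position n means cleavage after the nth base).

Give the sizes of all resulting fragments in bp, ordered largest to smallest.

1285, 1179, 657, 478, 130 bp

Circular molecule, 5 cuts → 5 fragments:
  1582 − 925 = 657 bp
  2060 − 1582 = 478 bp
  2190 − 2060 = 130 bp
  3369 − 2190 = 1179 bp
  wrap: 3729 − 3369 + 925 = 1285 bp
Sorted largest to smallest: 1285, 1179, 657, 478, 130 bp.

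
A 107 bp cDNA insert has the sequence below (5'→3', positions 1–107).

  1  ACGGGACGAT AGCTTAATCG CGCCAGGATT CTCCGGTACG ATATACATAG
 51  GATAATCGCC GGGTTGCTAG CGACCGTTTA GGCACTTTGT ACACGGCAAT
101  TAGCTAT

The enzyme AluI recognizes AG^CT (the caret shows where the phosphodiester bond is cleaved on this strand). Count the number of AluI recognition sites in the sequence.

2

AGCT occurs starting at positions 11, 102.
AluI cuts at 2 sites.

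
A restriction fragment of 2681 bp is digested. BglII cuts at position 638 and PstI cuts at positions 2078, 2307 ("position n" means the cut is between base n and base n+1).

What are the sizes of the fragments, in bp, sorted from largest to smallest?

Combined cut positions (sorted): 638, 2078, 2307.
Linear molecule, 3 cuts → 4 fragments:
  638 − 0 = 638 bp
  2078 − 638 = 1440 bp
  2307 − 2078 = 229 bp
  2681 − 2307 = 374 bp
Sorted largest to smallest: 1440, 638, 374, 229 bp.

1440, 638, 374, 229 bp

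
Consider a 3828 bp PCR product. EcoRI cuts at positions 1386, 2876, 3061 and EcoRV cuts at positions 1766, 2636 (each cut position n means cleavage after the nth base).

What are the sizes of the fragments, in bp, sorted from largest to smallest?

Combined cut positions (sorted): 1386, 1766, 2636, 2876, 3061.
Linear molecule, 5 cuts → 6 fragments:
  1386 − 0 = 1386 bp
  1766 − 1386 = 380 bp
  2636 − 1766 = 870 bp
  2876 − 2636 = 240 bp
  3061 − 2876 = 185 bp
  3828 − 3061 = 767 bp
Sorted largest to smallest: 1386, 870, 767, 380, 240, 185 bp.

1386, 870, 767, 380, 240, 185 bp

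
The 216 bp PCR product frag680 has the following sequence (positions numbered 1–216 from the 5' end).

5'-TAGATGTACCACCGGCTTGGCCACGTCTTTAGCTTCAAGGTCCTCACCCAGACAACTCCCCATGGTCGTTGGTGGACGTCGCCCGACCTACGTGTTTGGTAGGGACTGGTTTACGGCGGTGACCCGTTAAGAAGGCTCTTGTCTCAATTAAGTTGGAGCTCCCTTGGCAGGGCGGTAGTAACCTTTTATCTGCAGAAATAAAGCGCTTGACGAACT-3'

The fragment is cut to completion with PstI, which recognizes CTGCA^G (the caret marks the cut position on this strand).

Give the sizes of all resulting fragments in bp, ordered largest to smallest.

194, 22 bp

The PstI site (CTGCAG) starts at position 190.
PstI cuts after base 5 of each site (before the last base), so after position 194.
Linear molecule, 1 cut → 2 fragments:
  1–194 → 194 bp
  195–216 → 22 bp
Sorted largest to smallest: 194, 22 bp.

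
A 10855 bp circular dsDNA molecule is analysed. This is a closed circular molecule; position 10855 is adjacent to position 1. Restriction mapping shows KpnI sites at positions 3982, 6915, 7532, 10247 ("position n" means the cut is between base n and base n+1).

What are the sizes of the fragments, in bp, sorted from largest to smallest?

Circular molecule, 4 cuts → 4 fragments:
  6915 − 3982 = 2933 bp
  7532 − 6915 = 617 bp
  10247 − 7532 = 2715 bp
  wrap: 10855 − 10247 + 3982 = 4590 bp
Sorted largest to smallest: 4590, 2933, 2715, 617 bp.

4590, 2933, 2715, 617 bp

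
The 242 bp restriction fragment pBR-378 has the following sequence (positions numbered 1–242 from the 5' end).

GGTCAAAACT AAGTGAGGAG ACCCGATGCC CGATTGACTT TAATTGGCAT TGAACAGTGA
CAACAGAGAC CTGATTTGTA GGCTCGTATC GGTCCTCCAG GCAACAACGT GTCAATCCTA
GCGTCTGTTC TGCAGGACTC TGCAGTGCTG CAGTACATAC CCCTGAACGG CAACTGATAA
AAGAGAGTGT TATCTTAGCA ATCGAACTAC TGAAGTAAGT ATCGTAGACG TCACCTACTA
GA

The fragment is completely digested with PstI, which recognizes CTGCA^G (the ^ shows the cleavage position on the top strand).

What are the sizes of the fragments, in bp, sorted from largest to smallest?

PstI sites (CTGCAG) start at positions 130, 140, 148.
PstI cuts after base 5 of each site (before the last base), so after positions 134, 144, 152.
Linear molecule, 3 cuts → 4 fragments:
  1–134 → 134 bp
  135–144 → 10 bp
  145–152 → 8 bp
  153–242 → 90 bp
Sorted largest to smallest: 134, 90, 10, 8 bp.

134, 90, 10, 8 bp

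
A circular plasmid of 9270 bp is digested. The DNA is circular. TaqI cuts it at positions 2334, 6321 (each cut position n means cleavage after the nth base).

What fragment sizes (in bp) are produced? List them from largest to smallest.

5283, 3987 bp

Circular molecule, 2 cuts → 2 fragments:
  6321 − 2334 = 3987 bp
  wrap: 9270 − 6321 + 2334 = 5283 bp
Sorted largest to smallest: 5283, 3987 bp.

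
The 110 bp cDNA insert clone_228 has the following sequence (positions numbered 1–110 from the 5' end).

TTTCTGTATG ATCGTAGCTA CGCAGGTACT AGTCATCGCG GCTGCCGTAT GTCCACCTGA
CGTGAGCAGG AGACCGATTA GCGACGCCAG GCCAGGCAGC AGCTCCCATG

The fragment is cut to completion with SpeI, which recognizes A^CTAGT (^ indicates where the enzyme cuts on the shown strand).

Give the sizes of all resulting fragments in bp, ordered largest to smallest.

The SpeI site (ACTAGT) starts at position 28.
SpeI cuts after the first base of each site, so after position 28.
Linear molecule, 1 cut → 2 fragments:
  1–28 → 28 bp
  29–110 → 82 bp
Sorted largest to smallest: 82, 28 bp.

82, 28 bp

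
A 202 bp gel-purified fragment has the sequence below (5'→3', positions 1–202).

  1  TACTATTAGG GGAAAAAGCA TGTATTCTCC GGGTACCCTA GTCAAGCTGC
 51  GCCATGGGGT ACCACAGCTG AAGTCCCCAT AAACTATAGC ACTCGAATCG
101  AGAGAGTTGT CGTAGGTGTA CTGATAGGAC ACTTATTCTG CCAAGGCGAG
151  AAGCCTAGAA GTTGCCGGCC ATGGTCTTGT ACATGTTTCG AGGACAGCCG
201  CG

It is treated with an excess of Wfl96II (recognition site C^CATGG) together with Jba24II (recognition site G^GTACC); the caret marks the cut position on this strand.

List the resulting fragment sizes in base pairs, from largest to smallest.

Wfl96II sites (CCATGG) start at positions 52, 169.
Wfl96II cuts after the first base of each site, so after positions 52, 169.
Jba24II sites (GGTACC) start at positions 32, 58.
Jba24II cuts after the first base of each site, so after positions 32, 58.
Combined cut positions: 32, 52, 58, 169.
Linear molecule, 4 cuts → 5 fragments:
  1–32 → 32 bp
  33–52 → 20 bp
  53–58 → 6 bp
  59–169 → 111 bp
  170–202 → 33 bp
Sorted largest to smallest: 111, 33, 32, 20, 6 bp.

111, 33, 32, 20, 6 bp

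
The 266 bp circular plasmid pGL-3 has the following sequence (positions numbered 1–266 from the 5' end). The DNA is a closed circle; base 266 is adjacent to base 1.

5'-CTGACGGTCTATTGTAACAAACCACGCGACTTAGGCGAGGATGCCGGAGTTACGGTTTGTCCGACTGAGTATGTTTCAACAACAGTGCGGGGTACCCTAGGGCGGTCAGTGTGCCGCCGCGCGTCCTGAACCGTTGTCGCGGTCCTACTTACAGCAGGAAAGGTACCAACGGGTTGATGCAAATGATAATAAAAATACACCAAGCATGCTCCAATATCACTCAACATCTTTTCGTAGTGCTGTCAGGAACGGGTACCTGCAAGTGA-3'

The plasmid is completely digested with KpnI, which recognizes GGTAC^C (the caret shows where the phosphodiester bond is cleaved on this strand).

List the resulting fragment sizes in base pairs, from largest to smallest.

105, 90, 71 bp

KpnI sites (GGTACC) start at positions 91, 162, 252.
KpnI cuts after base 5 of each site (before the last base), so after positions 95, 166, 256.
Circular molecule, 3 cuts → 3 fragments:
  96–166 → 71 bp
  167–256 → 90 bp
  257–266 then 1–95 → 10 + 95 = 105 bp
Sorted largest to smallest: 105, 90, 71 bp.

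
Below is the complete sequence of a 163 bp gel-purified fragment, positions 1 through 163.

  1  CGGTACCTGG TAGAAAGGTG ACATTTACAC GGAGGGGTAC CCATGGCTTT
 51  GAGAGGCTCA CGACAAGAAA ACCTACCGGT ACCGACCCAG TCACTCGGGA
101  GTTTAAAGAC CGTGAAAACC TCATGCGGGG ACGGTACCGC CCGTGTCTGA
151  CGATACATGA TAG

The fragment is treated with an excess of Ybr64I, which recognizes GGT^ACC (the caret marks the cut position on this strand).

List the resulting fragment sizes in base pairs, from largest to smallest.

55, 42, 34, 28, 4 bp

Ybr64I sites (GGTACC) start at positions 2, 36, 78, 133.
Ybr64I cuts after base 3 of each site, so after positions 4, 38, 80, 135.
Linear molecule, 4 cuts → 5 fragments:
  1–4 → 4 bp
  5–38 → 34 bp
  39–80 → 42 bp
  81–135 → 55 bp
  136–163 → 28 bp
Sorted largest to smallest: 55, 42, 34, 28, 4 bp.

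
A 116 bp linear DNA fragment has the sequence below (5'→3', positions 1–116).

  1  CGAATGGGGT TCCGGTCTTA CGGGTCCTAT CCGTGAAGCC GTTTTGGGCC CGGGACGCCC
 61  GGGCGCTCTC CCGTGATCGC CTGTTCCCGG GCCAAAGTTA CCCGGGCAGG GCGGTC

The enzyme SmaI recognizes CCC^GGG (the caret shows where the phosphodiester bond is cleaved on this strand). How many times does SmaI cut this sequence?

CCCGGG occurs starting at positions 49, 58, 86, 101.
SmaI cuts at 4 sites.

4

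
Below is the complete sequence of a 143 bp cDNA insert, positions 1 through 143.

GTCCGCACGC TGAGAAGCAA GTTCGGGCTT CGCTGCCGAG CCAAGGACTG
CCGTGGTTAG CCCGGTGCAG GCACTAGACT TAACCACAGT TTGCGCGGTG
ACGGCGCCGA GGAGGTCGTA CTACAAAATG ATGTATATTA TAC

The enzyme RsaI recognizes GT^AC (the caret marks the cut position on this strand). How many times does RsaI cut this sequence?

1

GTAC occurs starting at position 118.
RsaI cuts at 1 site.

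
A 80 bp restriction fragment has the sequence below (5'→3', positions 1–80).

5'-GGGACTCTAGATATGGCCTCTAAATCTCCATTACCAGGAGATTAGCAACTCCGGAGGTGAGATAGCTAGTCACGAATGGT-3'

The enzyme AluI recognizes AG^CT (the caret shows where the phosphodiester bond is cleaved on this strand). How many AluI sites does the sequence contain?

1

AGCT occurs starting at position 64.
AluI cuts at 1 site.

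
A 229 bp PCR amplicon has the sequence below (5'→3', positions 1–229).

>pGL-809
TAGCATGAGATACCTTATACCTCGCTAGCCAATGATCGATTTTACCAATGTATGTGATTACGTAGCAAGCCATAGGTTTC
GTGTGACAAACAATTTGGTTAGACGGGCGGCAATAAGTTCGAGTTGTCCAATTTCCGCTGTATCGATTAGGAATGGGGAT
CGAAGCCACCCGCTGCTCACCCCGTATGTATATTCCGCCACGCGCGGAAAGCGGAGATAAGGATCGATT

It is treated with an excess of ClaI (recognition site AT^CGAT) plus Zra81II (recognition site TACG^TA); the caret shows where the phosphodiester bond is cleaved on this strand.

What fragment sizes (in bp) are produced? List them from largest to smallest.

ClaI sites (ATCGAT) start at positions 35, 142, 223.
ClaI cuts after base 2 of each site, so after positions 36, 143, 224.
The Zra81II site (TACGTA) starts at position 59.
Zra81II cuts after base 4 of each site, so after position 62.
Combined cut positions: 36, 62, 143, 224.
Linear molecule, 4 cuts → 5 fragments:
  1–36 → 36 bp
  37–62 → 26 bp
  63–143 → 81 bp
  144–224 → 81 bp
  225–229 → 5 bp
Sorted largest to smallest: 81, 81, 36, 26, 5 bp.

81, 81, 36, 26, 5 bp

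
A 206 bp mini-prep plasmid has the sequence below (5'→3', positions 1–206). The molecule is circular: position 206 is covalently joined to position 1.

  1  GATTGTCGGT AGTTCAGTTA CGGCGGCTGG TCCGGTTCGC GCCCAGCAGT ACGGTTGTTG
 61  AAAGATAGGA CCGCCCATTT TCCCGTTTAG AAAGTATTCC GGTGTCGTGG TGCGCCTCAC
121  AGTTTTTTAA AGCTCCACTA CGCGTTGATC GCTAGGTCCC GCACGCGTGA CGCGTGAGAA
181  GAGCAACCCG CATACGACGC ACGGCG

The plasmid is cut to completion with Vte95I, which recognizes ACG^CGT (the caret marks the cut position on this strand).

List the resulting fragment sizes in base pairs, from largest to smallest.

176, 23, 7 bp

Vte95I sites (ACGCGT) start at positions 140, 163, 170.
Vte95I cuts after base 3 of each site, so after positions 142, 165, 172.
Circular molecule, 3 cuts → 3 fragments:
  143–165 → 23 bp
  166–172 → 7 bp
  173–206 then 1–142 → 34 + 142 = 176 bp
Sorted largest to smallest: 176, 23, 7 bp.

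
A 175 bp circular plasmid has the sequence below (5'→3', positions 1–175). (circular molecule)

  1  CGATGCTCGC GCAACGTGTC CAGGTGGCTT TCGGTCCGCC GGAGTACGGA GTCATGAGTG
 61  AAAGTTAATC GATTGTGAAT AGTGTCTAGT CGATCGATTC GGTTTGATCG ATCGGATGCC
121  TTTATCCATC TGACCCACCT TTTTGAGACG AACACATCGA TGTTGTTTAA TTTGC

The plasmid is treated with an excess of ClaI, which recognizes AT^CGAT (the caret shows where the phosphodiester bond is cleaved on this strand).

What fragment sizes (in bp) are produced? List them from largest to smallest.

87, 49, 25, 14 bp

ClaI sites (ATCGAT) start at positions 68, 93, 107, 156.
ClaI cuts after base 2 of each site, so after positions 69, 94, 108, 157.
Circular molecule, 4 cuts → 4 fragments:
  70–94 → 25 bp
  95–108 → 14 bp
  109–157 → 49 bp
  158–175 then 1–69 → 18 + 69 = 87 bp
Sorted largest to smallest: 87, 49, 25, 14 bp.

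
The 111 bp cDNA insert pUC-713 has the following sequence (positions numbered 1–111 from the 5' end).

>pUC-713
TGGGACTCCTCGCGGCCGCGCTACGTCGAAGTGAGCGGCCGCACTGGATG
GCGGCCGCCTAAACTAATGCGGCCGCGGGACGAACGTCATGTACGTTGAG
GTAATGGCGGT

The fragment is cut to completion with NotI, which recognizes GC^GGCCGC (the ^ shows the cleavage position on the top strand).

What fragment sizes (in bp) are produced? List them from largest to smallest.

41, 23, 18, 16, 13 bp

NotI sites (GCGGCCGC) start at positions 12, 35, 51, 69.
NotI cuts after base 2 of each site, so after positions 13, 36, 52, 70.
Linear molecule, 4 cuts → 5 fragments:
  1–13 → 13 bp
  14–36 → 23 bp
  37–52 → 16 bp
  53–70 → 18 bp
  71–111 → 41 bp
Sorted largest to smallest: 41, 23, 18, 16, 13 bp.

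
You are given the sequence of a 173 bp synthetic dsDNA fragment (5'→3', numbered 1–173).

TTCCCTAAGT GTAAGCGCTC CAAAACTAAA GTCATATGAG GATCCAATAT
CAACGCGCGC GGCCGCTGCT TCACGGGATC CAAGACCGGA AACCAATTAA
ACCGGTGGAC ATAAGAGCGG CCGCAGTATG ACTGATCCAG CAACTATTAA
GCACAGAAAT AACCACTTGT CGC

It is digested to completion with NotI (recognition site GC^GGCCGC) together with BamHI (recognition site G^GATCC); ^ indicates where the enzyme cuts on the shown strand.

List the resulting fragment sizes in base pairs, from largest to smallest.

NotI sites (GCGGCCGC) start at positions 59, 117.
NotI cuts after base 2 of each site, so after positions 60, 118.
BamHI sites (GGATCC) start at positions 40, 76.
BamHI cuts after the first base of each site, so after positions 40, 76.
Combined cut positions: 40, 60, 76, 118.
Linear molecule, 4 cuts → 5 fragments:
  1–40 → 40 bp
  41–60 → 20 bp
  61–76 → 16 bp
  77–118 → 42 bp
  119–173 → 55 bp
Sorted largest to smallest: 55, 42, 40, 20, 16 bp.

55, 42, 40, 20, 16 bp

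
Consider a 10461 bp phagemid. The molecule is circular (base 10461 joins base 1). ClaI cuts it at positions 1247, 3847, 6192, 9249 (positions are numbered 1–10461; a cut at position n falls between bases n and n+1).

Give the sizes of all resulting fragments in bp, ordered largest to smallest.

3057, 2600, 2459, 2345 bp

Circular molecule, 4 cuts → 4 fragments:
  3847 − 1247 = 2600 bp
  6192 − 3847 = 2345 bp
  9249 − 6192 = 3057 bp
  wrap: 10461 − 9249 + 1247 = 2459 bp
Sorted largest to smallest: 3057, 2600, 2459, 2345 bp.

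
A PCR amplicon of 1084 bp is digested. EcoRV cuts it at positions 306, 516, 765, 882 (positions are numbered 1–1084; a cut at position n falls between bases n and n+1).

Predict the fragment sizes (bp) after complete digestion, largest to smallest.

306, 249, 210, 202, 117 bp

Linear molecule, 4 cuts → 5 fragments:
  306 − 0 = 306 bp
  516 − 306 = 210 bp
  765 − 516 = 249 bp
  882 − 765 = 117 bp
  1084 − 882 = 202 bp
Sorted largest to smallest: 306, 249, 210, 202, 117 bp.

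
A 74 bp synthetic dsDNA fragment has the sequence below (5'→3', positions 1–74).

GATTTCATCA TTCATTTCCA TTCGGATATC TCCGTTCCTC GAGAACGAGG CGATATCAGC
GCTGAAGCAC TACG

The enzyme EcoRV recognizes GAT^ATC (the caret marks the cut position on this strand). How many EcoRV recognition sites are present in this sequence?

GATATC occurs starting at positions 25, 52.
EcoRV cuts at 2 sites.

2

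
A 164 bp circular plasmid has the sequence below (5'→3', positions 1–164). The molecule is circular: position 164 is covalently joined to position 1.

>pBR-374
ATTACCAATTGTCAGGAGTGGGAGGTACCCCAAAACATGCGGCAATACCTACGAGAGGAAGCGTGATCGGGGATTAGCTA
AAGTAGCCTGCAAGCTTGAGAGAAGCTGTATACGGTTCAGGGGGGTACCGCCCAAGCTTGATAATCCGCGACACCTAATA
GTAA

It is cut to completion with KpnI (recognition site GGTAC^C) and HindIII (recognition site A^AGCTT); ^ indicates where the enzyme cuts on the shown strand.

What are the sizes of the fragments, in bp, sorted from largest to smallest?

KpnI sites (GGTACC) start at positions 24, 124.
KpnI cuts after base 5 of each site (before the last base), so after positions 28, 128.
HindIII sites (AAGCTT) start at positions 92, 134.
HindIII cuts after the first base of each site, so after positions 92, 134.
Combined cut positions: 28, 92, 128, 134.
Circular molecule, 4 cuts → 4 fragments:
  29–92 → 64 bp
  93–128 → 36 bp
  129–134 → 6 bp
  135–164 then 1–28 → 30 + 28 = 58 bp
Sorted largest to smallest: 64, 58, 36, 6 bp.

64, 58, 36, 6 bp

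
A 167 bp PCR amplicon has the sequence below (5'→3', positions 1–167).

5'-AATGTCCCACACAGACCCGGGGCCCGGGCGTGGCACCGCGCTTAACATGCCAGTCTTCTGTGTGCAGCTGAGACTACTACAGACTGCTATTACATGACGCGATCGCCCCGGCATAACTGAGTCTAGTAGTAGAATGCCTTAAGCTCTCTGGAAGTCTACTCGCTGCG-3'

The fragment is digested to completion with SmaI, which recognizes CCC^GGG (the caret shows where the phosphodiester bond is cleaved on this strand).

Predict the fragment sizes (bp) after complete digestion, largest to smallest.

142, 18, 7 bp

SmaI sites (CCCGGG) start at positions 16, 23.
SmaI cuts after base 3 of each site, so after positions 18, 25.
Linear molecule, 2 cuts → 3 fragments:
  1–18 → 18 bp
  19–25 → 7 bp
  26–167 → 142 bp
Sorted largest to smallest: 142, 18, 7 bp.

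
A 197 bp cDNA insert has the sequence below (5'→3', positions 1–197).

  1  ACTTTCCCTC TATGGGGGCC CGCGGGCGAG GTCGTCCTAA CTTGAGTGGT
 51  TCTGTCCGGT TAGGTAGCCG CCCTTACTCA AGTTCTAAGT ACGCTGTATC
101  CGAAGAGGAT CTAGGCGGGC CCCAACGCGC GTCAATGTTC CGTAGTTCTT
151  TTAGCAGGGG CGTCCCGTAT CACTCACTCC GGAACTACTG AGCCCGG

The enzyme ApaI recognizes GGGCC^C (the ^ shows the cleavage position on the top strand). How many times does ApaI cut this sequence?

2

GGGCCC occurs starting at positions 16, 117.
ApaI cuts at 2 sites.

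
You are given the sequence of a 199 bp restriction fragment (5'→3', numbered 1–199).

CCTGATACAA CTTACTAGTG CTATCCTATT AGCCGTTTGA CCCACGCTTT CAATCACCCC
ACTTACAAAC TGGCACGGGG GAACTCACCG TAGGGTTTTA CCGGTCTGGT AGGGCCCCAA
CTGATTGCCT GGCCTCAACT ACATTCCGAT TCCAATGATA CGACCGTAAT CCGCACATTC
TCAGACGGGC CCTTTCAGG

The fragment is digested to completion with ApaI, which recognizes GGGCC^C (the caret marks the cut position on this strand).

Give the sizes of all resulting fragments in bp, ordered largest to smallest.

ApaI sites (GGGCCC) start at positions 112, 187.
ApaI cuts after base 5 of each site (before the last base), so after positions 116, 191.
Linear molecule, 2 cuts → 3 fragments:
  1–116 → 116 bp
  117–191 → 75 bp
  192–199 → 8 bp
Sorted largest to smallest: 116, 75, 8 bp.

116, 75, 8 bp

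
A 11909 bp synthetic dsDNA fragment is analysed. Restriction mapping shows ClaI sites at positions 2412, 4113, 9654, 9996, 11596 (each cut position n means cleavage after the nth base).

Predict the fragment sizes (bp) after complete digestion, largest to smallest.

5541, 2412, 1701, 1600, 342, 313 bp

Linear molecule, 5 cuts → 6 fragments:
  2412 − 0 = 2412 bp
  4113 − 2412 = 1701 bp
  9654 − 4113 = 5541 bp
  9996 − 9654 = 342 bp
  11596 − 9996 = 1600 bp
  11909 − 11596 = 313 bp
Sorted largest to smallest: 5541, 2412, 1701, 1600, 342, 313 bp.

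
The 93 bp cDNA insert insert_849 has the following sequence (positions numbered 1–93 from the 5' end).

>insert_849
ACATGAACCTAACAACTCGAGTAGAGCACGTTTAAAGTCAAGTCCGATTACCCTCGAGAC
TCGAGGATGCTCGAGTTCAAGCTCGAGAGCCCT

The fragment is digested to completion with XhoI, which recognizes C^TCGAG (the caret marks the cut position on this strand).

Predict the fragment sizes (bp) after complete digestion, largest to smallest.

XhoI sites (CTCGAG) start at positions 16, 53, 60, 70, 82.
XhoI cuts after the first base of each site, so after positions 16, 53, 60, 70, 82.
Linear molecule, 5 cuts → 6 fragments:
  1–16 → 16 bp
  17–53 → 37 bp
  54–60 → 7 bp
  61–70 → 10 bp
  71–82 → 12 bp
  83–93 → 11 bp
Sorted largest to smallest: 37, 16, 12, 11, 10, 7 bp.

37, 16, 12, 11, 10, 7 bp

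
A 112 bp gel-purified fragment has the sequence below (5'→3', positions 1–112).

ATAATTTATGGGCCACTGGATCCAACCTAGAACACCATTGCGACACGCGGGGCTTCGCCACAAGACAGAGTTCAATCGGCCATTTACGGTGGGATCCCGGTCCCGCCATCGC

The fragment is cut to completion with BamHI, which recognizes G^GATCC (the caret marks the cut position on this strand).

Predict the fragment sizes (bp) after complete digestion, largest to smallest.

74, 20, 18 bp

BamHI sites (GGATCC) start at positions 18, 92.
BamHI cuts after the first base of each site, so after positions 18, 92.
Linear molecule, 2 cuts → 3 fragments:
  1–18 → 18 bp
  19–92 → 74 bp
  93–112 → 20 bp
Sorted largest to smallest: 74, 20, 18 bp.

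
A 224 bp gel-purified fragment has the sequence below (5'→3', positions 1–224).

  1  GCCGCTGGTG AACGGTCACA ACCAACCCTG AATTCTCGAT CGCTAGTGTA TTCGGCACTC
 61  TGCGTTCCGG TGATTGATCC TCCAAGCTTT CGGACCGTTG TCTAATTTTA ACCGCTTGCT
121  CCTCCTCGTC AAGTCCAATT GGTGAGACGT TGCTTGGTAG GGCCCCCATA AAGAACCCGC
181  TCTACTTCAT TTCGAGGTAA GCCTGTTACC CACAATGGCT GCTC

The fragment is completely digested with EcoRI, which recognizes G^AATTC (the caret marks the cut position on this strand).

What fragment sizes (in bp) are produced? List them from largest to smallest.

194, 30 bp

The EcoRI site (GAATTC) starts at position 30.
EcoRI cuts after the first base of each site, so after position 30.
Linear molecule, 1 cut → 2 fragments:
  1–30 → 30 bp
  31–224 → 194 bp
Sorted largest to smallest: 194, 30 bp.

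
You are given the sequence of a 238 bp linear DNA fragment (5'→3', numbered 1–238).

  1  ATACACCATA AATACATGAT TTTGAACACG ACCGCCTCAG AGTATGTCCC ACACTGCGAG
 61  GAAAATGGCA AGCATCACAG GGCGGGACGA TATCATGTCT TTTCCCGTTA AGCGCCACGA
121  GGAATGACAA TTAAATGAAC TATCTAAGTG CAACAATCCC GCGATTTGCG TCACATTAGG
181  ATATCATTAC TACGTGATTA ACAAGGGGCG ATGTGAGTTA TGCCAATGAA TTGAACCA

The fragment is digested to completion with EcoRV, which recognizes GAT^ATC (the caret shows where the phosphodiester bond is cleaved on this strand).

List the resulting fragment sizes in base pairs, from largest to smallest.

EcoRV sites (GATATC) start at positions 89, 180.
EcoRV cuts after base 3 of each site, so after positions 91, 182.
Linear molecule, 2 cuts → 3 fragments:
  1–91 → 91 bp
  92–182 → 91 bp
  183–238 → 56 bp
Sorted largest to smallest: 91, 91, 56 bp.

91, 91, 56 bp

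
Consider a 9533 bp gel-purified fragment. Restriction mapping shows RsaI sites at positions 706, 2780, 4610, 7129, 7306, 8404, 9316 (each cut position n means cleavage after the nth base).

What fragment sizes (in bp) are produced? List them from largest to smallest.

Linear molecule, 7 cuts → 8 fragments:
  706 − 0 = 706 bp
  2780 − 706 = 2074 bp
  4610 − 2780 = 1830 bp
  7129 − 4610 = 2519 bp
  7306 − 7129 = 177 bp
  8404 − 7306 = 1098 bp
  9316 − 8404 = 912 bp
  9533 − 9316 = 217 bp
Sorted largest to smallest: 2519, 2074, 1830, 1098, 912, 706, 217, 177 bp.

2519, 2074, 1830, 1098, 912, 706, 217, 177 bp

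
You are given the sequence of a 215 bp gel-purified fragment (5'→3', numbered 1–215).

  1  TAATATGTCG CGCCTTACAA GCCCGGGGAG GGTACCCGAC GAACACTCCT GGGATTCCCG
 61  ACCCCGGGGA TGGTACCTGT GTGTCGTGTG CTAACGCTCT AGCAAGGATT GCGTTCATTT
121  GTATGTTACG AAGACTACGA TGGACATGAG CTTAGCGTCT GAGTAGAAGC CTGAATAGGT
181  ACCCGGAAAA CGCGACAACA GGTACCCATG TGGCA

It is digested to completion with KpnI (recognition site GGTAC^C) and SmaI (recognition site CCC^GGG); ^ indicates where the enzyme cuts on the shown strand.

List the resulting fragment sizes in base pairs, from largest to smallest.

106, 30, 24, 23, 11, 11, 10 bp

KpnI sites (GGTACC) start at positions 31, 72, 178, 201.
KpnI cuts after base 5 of each site (before the last base), so after positions 35, 76, 182, 205.
SmaI sites (CCCGGG) start at positions 22, 63.
SmaI cuts after base 3 of each site, so after positions 24, 65.
Combined cut positions: 24, 35, 65, 76, 182, 205.
Linear molecule, 6 cuts → 7 fragments:
  1–24 → 24 bp
  25–35 → 11 bp
  36–65 → 30 bp
  66–76 → 11 bp
  77–182 → 106 bp
  183–205 → 23 bp
  206–215 → 10 bp
Sorted largest to smallest: 106, 30, 24, 23, 11, 11, 10 bp.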